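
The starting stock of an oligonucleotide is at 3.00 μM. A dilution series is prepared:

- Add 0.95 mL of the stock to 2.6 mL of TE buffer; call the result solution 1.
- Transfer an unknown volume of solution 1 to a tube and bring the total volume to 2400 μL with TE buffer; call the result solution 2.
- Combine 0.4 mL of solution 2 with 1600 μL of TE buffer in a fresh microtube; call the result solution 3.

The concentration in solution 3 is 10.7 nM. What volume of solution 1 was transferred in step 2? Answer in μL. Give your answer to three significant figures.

Step 1: 0.95 mL + 2.6 mL = 3.55 mL total → factor 3.55/0.95 = 3.7368
Step 2: v brought to 2400 μL → factor = 2400 μL/v
Step 3: 0.4 mL + 1600 μL = 2 mL total → factor 2/0.4 = 5
Product of known-step factors = 18.684
Overall factor = 3.00 μM / (10.7 nM) = 280.37
Step-2 factor = 280.37 / 18.684 = 15.006
v = 2400 μL / 15.006 = 160 μL

160 μL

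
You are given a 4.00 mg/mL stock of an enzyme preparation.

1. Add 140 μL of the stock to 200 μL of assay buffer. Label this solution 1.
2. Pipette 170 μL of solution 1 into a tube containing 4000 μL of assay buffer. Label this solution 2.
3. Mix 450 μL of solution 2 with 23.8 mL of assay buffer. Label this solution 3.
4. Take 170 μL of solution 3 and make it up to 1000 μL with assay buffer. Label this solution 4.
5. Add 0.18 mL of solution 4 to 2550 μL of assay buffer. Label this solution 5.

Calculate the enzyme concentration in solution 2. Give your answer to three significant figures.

0.0671 mg/mL

Step 1: 140 μL + 200 μL = 340 μL total → factor 340/140 = 2.4286
Step 2: 170 μL + 4000 μL = 4170 μL total → factor 4170/170 = 24.529
Dilution factor through solution 2 = 2.4286 × 24.529 = 59.571
[solution 2] = 4.00 mg/mL / 59.571 = 0.0671 mg/mL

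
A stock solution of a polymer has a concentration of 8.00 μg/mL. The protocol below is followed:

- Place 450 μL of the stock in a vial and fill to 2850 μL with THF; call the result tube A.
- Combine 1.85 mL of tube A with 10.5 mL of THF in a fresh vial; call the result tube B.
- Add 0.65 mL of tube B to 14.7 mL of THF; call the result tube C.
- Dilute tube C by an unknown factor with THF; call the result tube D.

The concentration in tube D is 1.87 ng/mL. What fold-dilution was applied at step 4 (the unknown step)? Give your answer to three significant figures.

4.28-fold

Step 1: 450 μL brought to 2850 μL → factor 2850/450 = 6.3333
Step 2: 1.85 mL + 10.5 mL = 12.35 mL total → factor 12.35/1.85 = 6.6757
Step 3: 0.65 mL + 14.7 mL = 15.35 mL total → factor 15.35/0.65 = 23.615
Step 4: unknown factor x
Product of known-step factors = 998.44
Overall factor = 8.00 μg/mL / (1.87 ng/mL) = 4278.1
x = 4278.1 / 998.44 = 4.28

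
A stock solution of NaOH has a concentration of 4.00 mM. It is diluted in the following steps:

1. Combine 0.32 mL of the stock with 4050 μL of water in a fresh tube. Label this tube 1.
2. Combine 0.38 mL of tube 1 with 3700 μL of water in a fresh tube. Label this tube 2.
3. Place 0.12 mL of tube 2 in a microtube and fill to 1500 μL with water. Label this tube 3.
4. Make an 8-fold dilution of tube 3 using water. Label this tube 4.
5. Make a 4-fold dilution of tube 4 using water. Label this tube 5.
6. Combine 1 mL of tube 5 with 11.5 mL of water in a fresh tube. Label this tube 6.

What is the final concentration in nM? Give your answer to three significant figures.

Step 1: 0.32 mL + 4050 μL = 4.37 mL total → factor 4.37/0.32 = 13.656
Step 2: 0.38 mL + 3700 μL = 4.08 mL total → factor 4.08/0.38 = 10.737
Step 3: 0.12 mL brought to 1500 μL → factor 1.5/0.12 = 12.5
Step 4: 8-fold → factor 8
Step 5: 4-fold → factor 4
Step 6: 1 mL + 11.5 mL = 12.5 mL total → factor 12.5/1 = 12.5
Overall dilution factor = 13.656 × 10.737 × 12.5 × 8 × 4 × 12.5 = 7.3312 × 10^5
Final = 4.00 mM / 7.3312 × 10^5 = 5.456 × 10^-6 mM = 5.46 nM

5.46 nM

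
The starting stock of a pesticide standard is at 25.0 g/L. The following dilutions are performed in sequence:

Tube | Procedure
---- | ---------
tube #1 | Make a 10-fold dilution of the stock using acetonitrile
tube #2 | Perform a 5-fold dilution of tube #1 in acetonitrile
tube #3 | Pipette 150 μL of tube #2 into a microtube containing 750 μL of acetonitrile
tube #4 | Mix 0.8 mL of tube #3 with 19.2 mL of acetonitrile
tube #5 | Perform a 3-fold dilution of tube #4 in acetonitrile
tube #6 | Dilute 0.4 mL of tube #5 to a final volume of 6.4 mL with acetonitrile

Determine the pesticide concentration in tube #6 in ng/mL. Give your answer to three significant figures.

Step 1: 10-fold → factor 10
Step 2: 5-fold → factor 5
Step 3: 150 μL + 750 μL = 900 μL total → factor 900/150 = 6
Step 4: 0.8 mL + 19.2 mL = 20 mL total → factor 20/0.8 = 25
Step 5: 3-fold → factor 3
Step 6: 0.4 mL brought to 6.4 mL → factor 6.4/0.4 = 16
Overall dilution factor = 10 × 5 × 6 × 25 × 3 × 16 = 3.6 × 10^5
Final = 25.0 g/L / 3.6 × 10^5 = 6.944 × 10^-5 g/L = 69.4 ng/mL

69.4 ng/mL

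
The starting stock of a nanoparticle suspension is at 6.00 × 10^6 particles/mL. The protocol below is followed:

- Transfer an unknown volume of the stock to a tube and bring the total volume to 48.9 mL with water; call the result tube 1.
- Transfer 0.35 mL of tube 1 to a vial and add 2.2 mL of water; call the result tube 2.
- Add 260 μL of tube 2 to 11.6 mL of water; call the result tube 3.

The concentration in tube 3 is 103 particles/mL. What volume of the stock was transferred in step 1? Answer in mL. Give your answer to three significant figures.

0.279 mL

Step 1: v brought to 48.9 mL → factor = 48.9 mL/v
Step 2: 0.35 mL + 2.2 mL = 2.55 mL total → factor 2.55/0.35 = 7.2857
Step 3: 260 μL + 11.6 mL = 11860 μL total → factor 11860/260 = 45.615
Product of known-step factors = 332.34
Overall factor = 6.00 × 10^6 particles/mL / (103 particles/mL) = 58252
Step-1 factor = 58252 / 332.34 = 175.28
v = 48.9 mL / 175.28 = 0.279 mL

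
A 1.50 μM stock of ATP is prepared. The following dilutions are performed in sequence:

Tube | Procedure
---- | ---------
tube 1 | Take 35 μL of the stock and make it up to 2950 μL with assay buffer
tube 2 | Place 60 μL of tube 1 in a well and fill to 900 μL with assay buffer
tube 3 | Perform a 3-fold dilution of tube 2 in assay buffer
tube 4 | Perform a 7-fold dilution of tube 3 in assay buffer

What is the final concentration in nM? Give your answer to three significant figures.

0.0565 nM

Step 1: 35 μL brought to 2950 μL → factor 2950/35 = 84.286
Step 2: 60 μL brought to 900 μL → factor 900/60 = 15
Step 3: 3-fold → factor 3
Step 4: 7-fold → factor 7
Overall dilution factor = 84.286 × 15 × 3 × 7 = 26550
Final = 1.50 μM / 26550 = 5.650 × 10^-5 μM = 0.0565 nM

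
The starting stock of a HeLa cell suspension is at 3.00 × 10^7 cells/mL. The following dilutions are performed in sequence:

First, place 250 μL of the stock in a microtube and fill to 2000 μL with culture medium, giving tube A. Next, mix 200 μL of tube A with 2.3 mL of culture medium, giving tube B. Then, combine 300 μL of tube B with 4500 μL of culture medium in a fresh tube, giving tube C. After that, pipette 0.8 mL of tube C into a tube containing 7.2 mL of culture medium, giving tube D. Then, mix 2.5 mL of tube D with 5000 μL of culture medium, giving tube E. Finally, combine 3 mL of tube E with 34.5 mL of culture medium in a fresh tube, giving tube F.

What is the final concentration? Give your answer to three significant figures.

50.0 cells/mL

Step 1: 250 μL brought to 2000 μL → factor 2000/250 = 8
Step 2: 200 μL + 2.3 mL = 2500 μL total → factor 2500/200 = 12.5
Step 3: 300 μL + 4500 μL = 4800 μL total → factor 4800/300 = 16
Step 4: 0.8 mL + 7.2 mL = 8 mL total → factor 8/0.8 = 10
Step 5: 2.5 mL + 5000 μL = 7.5 mL total → factor 7.5/2.5 = 3
Step 6: 3 mL + 34.5 mL = 37.5 mL total → factor 37.5/3 = 12.5
Overall dilution factor = 8 × 12.5 × 16 × 10 × 3 × 12.5 = 6 × 10^5
Final = 3.00 × 10^7 cells/mL / 6 × 10^5 = 50.0 cells/mL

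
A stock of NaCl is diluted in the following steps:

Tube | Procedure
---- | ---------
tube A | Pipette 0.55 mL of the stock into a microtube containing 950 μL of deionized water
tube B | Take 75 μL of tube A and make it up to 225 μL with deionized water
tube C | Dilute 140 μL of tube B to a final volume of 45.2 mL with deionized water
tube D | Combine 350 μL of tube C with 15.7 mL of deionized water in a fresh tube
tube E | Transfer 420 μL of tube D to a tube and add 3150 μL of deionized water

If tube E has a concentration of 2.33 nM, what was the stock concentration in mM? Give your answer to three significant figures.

Step 1: 0.55 mL + 950 μL = 1.5 mL total → factor 1.5/0.55 = 2.7273
Step 2: 75 μL brought to 225 μL → factor 225/75 = 3
Step 3: 140 μL brought to 45.2 mL → factor 45200/140 = 322.86
Step 4: 350 μL + 15.7 mL = 16050 μL total → factor 16050/350 = 45.857
Step 5: 420 μL + 3150 μL = 3570 μL total → factor 3570/420 = 8.5
Overall dilution factor = 2.7273 × 3 × 322.86 × 45.857 × 8.5 = 1.0296 × 10^6
Stock = 2.33 nM × 1.0296 × 10^6 = 2.399 × 10^6 nM = 2.40 mM

2.40 mM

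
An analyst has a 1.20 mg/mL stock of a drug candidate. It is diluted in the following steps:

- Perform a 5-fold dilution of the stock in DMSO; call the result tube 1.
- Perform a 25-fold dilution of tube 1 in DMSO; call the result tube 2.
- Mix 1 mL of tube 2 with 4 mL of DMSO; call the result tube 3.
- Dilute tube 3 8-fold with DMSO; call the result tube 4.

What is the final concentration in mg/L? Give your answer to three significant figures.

0.240 mg/L

Step 1: 5-fold → factor 5
Step 2: 25-fold → factor 25
Step 3: 1 mL + 4 mL = 5 mL total → factor 5/1 = 5
Step 4: 8-fold → factor 8
Overall dilution factor = 5 × 25 × 5 × 8 = 5000
Final = 1.20 mg/mL / 5000 = 0.0002400 mg/mL = 0.240 mg/L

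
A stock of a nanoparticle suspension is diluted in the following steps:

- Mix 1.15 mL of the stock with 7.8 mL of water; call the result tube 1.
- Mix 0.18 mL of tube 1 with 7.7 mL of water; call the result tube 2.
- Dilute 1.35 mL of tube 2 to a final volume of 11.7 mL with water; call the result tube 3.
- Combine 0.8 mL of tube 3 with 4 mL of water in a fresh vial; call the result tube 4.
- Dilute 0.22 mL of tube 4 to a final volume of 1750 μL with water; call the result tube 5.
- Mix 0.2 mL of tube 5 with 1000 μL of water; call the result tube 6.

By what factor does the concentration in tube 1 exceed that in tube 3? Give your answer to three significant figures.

Step 1: 1.15 mL + 7.8 mL = 8.95 mL total → factor 8.95/1.15 = 7.7826
Step 2: 0.18 mL + 7.7 mL = 7.88 mL total → factor 7.88/0.18 = 43.778
Step 3: 1.35 mL brought to 11.7 mL → factor 11.7/1.35 = 8.6667
Dilution factor to tube 1 = 7.7826; to tube 3 = 2952.8
[tube 1]/[tube 3] = (factor to tube 3)/(factor to tube 1) = 2952.8/7.7826 = 379

379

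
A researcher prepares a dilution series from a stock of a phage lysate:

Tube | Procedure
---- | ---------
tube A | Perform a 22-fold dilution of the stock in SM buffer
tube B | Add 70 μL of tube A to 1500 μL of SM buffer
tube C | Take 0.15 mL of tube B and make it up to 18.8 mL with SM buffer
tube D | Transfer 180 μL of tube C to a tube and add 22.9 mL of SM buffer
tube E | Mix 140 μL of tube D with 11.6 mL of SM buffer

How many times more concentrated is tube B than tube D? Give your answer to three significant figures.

1.61 × 10^4

Step 1: 22-fold → factor 22
Step 2: 70 μL + 1500 μL = 1570 μL total → factor 1570/70 = 22.429
Step 3: 0.15 mL brought to 18.8 mL → factor 18.8/0.15 = 125.33
Step 4: 180 μL + 22.9 mL = 23080 μL total → factor 23080/180 = 128.22
Dilution factor to tube B = 493.43; to tube D = 7.9297 × 10^6
[tube B]/[tube D] = (factor to tube D)/(factor to tube B) = 7.9297 × 10^6/493.43 = 1.61 × 10^4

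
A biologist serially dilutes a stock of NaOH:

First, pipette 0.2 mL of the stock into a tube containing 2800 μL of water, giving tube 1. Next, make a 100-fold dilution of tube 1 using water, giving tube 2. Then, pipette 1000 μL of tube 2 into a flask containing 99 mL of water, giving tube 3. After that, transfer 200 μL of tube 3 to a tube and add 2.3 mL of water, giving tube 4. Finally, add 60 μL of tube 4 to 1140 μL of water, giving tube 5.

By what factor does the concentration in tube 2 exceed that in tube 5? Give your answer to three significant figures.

2.50 × 10^4

Step 1: 0.2 mL + 2800 μL = 3 mL total → factor 3/0.2 = 15
Step 2: 100-fold → factor 100
Step 3: 1000 μL + 99 mL = 1 × 10^5 μL total → factor 1 × 10^5/1000 = 100
Step 4: 200 μL + 2.3 mL = 2500 μL total → factor 2500/200 = 12.5
Step 5: 60 μL + 1140 μL = 1200 μL total → factor 1200/60 = 20
Dilution factor to tube 2 = 1500; to tube 5 = 3.75 × 10^7
[tube 2]/[tube 5] = (factor to tube 5)/(factor to tube 2) = 3.75 × 10^7/1500 = 2.50 × 10^4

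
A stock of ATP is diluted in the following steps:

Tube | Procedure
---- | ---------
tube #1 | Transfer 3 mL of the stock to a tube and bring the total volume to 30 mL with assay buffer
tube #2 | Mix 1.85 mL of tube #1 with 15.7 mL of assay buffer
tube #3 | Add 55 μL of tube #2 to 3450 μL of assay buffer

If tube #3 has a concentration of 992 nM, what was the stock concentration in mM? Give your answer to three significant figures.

6.00 mM

Step 1: 3 mL brought to 30 mL → factor 30/3 = 10
Step 2: 1.85 mL + 15.7 mL = 17.55 mL total → factor 17.55/1.85 = 9.4865
Step 3: 55 μL + 3450 μL = 3505 μL total → factor 3505/55 = 63.727
Overall dilution factor = 10 × 9.4865 × 63.727 = 6045.5
Stock = 992 nM × 6045.5 = 5.997 × 10^6 nM = 6.00 mM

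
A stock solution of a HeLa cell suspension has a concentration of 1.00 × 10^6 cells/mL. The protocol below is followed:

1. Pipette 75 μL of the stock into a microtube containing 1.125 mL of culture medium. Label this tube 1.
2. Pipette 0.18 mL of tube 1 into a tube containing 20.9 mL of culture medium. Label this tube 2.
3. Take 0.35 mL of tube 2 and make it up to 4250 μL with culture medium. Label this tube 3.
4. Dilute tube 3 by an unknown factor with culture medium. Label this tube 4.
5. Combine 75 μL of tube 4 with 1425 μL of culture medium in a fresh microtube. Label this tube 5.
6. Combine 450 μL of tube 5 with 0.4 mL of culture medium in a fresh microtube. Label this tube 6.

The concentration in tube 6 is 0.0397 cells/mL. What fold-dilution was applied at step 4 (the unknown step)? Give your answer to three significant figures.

29.3-fold

Step 1: 75 μL + 1.125 mL = 1200 μL total → factor 1200/75 = 16
Step 2: 0.18 mL + 20.9 mL = 21.08 mL total → factor 21.08/0.18 = 117.11
Step 3: 0.35 mL brought to 4250 μL → factor 4.25/0.35 = 12.143
Step 4: unknown factor x
Step 5: 75 μL + 1425 μL = 1500 μL total → factor 1500/75 = 20
Step 6: 450 μL + 0.4 mL = 850 μL total → factor 850/450 = 1.8889
Product of known-step factors = 8.5956 × 10^5
Overall factor = 1.00 × 10^6 cells/mL / (0.0397 cells/mL) = 2.5189 × 10^7
x = 2.5189 × 10^7 / 8.5956 × 10^5 = 29.3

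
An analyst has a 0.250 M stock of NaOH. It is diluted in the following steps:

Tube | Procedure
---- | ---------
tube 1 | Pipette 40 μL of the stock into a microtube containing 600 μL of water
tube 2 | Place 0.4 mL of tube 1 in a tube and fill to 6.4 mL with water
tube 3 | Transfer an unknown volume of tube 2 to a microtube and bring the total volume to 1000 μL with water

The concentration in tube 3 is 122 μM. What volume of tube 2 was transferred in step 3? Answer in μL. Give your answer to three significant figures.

125 μL

Step 1: 40 μL + 600 μL = 640 μL total → factor 640/40 = 16
Step 2: 0.4 mL brought to 6.4 mL → factor 6.4/0.4 = 16
Step 3: v brought to 1000 μL → factor = 1000 μL/v
Product of known-step factors = 256
Overall factor = 0.250 M / (122 μM) = 2049.2
Step-3 factor = 2049.2 / 256 = 8.0046
v = 1000 μL / 8.0046 = 125 μL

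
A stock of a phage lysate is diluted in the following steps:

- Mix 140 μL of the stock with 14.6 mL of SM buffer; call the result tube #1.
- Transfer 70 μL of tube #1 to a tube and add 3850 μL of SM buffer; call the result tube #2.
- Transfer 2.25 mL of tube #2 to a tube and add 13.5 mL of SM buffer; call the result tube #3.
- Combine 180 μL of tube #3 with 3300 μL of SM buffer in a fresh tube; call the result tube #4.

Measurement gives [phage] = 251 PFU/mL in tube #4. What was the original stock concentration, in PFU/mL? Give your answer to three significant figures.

Step 1: 140 μL + 14.6 mL = 14740 μL total → factor 14740/140 = 105.29
Step 2: 70 μL + 3850 μL = 3920 μL total → factor 3920/70 = 56
Step 3: 2.25 mL + 13.5 mL = 15.75 mL total → factor 15.75/2.25 = 7
Step 4: 180 μL + 3300 μL = 3480 μL total → factor 3480/180 = 19.333
Overall dilution factor = 105.29 × 56 × 7 × 19.333 = 7.9793 × 10^5
Stock = 251 PFU/mL × 7.9793 × 10^5 = 2.00 × 10^8 PFU/mL

2.00 × 10^8 PFU/mL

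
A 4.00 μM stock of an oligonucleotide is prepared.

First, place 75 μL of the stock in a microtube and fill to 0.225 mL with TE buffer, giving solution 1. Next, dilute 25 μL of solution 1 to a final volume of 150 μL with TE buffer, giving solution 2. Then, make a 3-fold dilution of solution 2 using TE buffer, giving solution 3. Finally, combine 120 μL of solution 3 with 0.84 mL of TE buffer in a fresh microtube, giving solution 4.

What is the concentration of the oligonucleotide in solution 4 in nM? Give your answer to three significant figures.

9.26 nM

Step 1: 75 μL brought to 0.225 mL → factor 225/75 = 3
Step 2: 25 μL brought to 150 μL → factor 150/25 = 6
Step 3: 3-fold → factor 3
Step 4: 120 μL + 0.84 mL = 960 μL total → factor 960/120 = 8
Overall dilution factor = 3 × 6 × 3 × 8 = 432
Final = 4.00 μM / 432 = 0.009259 μM = 9.26 nM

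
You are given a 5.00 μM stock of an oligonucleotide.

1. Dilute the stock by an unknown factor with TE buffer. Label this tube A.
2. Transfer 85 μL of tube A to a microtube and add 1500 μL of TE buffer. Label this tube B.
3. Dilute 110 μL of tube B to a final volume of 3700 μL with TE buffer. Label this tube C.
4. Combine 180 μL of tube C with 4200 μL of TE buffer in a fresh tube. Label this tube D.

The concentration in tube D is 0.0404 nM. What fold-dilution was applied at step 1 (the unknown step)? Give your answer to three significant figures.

8.11-fold

Step 1: unknown factor x
Step 2: 85 μL + 1500 μL = 1585 μL total → factor 1585/85 = 18.647
Step 3: 110 μL brought to 3700 μL → factor 3700/110 = 33.636
Step 4: 180 μL + 4200 μL = 4380 μL total → factor 4380/180 = 24.333
Product of known-step factors = 15262
Overall factor = 5.00 μM / (0.0404 nM) = 1.2376 × 10^5
x = 1.2376 × 10^5 / 15262 = 8.11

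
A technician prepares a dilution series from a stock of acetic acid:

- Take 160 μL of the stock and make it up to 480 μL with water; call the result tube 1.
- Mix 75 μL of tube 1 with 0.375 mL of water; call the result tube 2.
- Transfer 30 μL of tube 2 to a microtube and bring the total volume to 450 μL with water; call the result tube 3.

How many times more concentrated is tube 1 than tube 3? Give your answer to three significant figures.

Step 1: 160 μL brought to 480 μL → factor 480/160 = 3
Step 2: 75 μL + 0.375 mL = 450 μL total → factor 450/75 = 6
Step 3: 30 μL brought to 450 μL → factor 450/30 = 15
Dilution factor to tube 1 = 3; to tube 3 = 270
[tube 1]/[tube 3] = (factor to tube 3)/(factor to tube 1) = 270/3 = 90.0

90.0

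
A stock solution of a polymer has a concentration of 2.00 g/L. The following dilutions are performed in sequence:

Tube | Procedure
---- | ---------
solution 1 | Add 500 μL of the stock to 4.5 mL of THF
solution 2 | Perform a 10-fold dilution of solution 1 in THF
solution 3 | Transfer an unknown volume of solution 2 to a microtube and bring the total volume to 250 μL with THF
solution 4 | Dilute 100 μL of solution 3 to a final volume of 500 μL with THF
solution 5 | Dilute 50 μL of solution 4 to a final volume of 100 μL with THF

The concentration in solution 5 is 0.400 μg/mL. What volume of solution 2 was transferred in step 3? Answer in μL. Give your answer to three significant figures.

50.0 μL

Step 1: 500 μL + 4.5 mL = 5000 μL total → factor 5000/500 = 10
Step 2: 10-fold → factor 10
Step 3: v brought to 250 μL → factor = 250 μL/v
Step 4: 100 μL brought to 500 μL → factor 500/100 = 5
Step 5: 50 μL brought to 100 μL → factor 100/50 = 2
Product of known-step factors = 1000
Overall factor = 2.00 g/L / (0.400 μg/mL) = 5000
Step-3 factor = 5000 / 1000 = 5
v = 250 μL / 5 = 50.0 μL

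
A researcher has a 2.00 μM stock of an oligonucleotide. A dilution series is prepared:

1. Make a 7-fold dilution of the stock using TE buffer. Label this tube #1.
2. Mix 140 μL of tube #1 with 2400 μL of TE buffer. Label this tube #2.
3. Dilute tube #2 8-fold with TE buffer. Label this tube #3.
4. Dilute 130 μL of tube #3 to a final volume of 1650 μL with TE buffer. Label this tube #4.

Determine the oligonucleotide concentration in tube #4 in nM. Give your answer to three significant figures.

Step 1: 7-fold → factor 7
Step 2: 140 μL + 2400 μL = 2540 μL total → factor 2540/140 = 18.143
Step 3: 8-fold → factor 8
Step 4: 130 μL brought to 1650 μL → factor 1650/130 = 12.692
Overall dilution factor = 7 × 18.143 × 8 × 12.692 = 12895
Final = 2.00 μM / 12895 = 0.0001551 μM = 0.155 nM

0.155 nM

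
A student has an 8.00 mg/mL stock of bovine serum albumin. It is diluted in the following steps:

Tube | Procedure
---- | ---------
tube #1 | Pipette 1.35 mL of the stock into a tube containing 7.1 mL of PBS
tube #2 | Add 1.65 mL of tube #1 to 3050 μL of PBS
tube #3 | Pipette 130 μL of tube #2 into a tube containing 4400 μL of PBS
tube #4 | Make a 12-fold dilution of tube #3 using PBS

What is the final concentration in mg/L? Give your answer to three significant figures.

Step 1: 1.35 mL + 7.1 mL = 8.45 mL total → factor 8.45/1.35 = 6.2593
Step 2: 1.65 mL + 3050 μL = 4.7 mL total → factor 4.7/1.65 = 2.8485
Step 3: 130 μL + 4400 μL = 4530 μL total → factor 4530/130 = 34.846
Step 4: 12-fold → factor 12
Overall dilution factor = 6.2593 × 2.8485 × 34.846 × 12 = 7455.4
Final = 8.00 mg/mL / 7455.4 = 0.001073 mg/mL = 1.07 mg/L

1.07 mg/L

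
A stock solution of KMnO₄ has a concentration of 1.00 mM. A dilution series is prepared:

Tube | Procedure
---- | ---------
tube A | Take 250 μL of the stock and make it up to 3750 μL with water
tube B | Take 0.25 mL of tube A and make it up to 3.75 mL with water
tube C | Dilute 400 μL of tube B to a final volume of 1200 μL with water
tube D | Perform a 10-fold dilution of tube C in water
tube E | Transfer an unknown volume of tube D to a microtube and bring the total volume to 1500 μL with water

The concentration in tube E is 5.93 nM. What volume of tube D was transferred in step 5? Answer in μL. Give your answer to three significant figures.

Step 1: 250 μL brought to 3750 μL → factor 3750/250 = 15
Step 2: 0.25 mL brought to 3.75 mL → factor 3.75/0.25 = 15
Step 3: 400 μL brought to 1200 μL → factor 1200/400 = 3
Step 4: 10-fold → factor 10
Step 5: v brought to 1500 μL → factor = 1500 μL/v
Product of known-step factors = 6750
Overall factor = 1.00 mM / (5.93 nM) = 1.6863 × 10^5
Step-5 factor = 1.6863 × 10^5 / 6750 = 24.983
v = 1500 μL / 24.983 = 60.0 μL

60.0 μL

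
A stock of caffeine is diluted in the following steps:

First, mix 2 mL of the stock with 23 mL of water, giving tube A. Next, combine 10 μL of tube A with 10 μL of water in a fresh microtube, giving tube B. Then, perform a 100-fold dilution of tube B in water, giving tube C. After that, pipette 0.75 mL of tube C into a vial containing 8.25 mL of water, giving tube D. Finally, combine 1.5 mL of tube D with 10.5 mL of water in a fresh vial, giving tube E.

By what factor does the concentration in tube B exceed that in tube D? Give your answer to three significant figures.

1.20 × 10^3

Step 1: 2 mL + 23 mL = 25 mL total → factor 25/2 = 12.5
Step 2: 10 μL + 10 μL = 20 μL total → factor 20/10 = 2
Step 3: 100-fold → factor 100
Step 4: 0.75 mL + 8.25 mL = 9 mL total → factor 9/0.75 = 12
Dilution factor to tube B = 25; to tube D = 30000
[tube B]/[tube D] = (factor to tube D)/(factor to tube B) = 30000/25 = 1.20 × 10^3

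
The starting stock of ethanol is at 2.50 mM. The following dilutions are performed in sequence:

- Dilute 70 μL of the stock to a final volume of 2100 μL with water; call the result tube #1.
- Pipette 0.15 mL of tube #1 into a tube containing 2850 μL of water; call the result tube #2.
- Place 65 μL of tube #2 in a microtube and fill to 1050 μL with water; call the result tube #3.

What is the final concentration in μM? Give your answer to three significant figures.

0.258 μM

Step 1: 70 μL brought to 2100 μL → factor 2100/70 = 30
Step 2: 0.15 mL + 2850 μL = 3 mL total → factor 3/0.15 = 20
Step 3: 65 μL brought to 1050 μL → factor 1050/65 = 16.154
Overall dilution factor = 30 × 20 × 16.154 = 9692.3
Final = 2.50 mM / 9692.3 = 0.0002579 mM = 0.258 μM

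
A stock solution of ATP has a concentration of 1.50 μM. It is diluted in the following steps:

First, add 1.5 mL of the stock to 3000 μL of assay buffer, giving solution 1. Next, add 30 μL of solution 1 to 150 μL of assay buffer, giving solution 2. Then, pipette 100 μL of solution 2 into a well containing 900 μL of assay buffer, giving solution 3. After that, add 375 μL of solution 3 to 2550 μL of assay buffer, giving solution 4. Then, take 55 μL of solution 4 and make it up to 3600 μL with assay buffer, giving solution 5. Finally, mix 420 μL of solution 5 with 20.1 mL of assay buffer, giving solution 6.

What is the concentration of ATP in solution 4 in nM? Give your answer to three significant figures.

1.07 nM

Step 1: 1.5 mL + 3000 μL = 4.5 mL total → factor 4.5/1.5 = 3
Step 2: 30 μL + 150 μL = 180 μL total → factor 180/30 = 6
Step 3: 100 μL + 900 μL = 1000 μL total → factor 1000/100 = 10
Step 4: 375 μL + 2550 μL = 2925 μL total → factor 2925/375 = 7.8
Dilution factor through solution 4 = 3 × 6 × 10 × 7.8 = 1404
[solution 4] = 1.50 μM / 1404 = 0.001068 μM = 1.07 nM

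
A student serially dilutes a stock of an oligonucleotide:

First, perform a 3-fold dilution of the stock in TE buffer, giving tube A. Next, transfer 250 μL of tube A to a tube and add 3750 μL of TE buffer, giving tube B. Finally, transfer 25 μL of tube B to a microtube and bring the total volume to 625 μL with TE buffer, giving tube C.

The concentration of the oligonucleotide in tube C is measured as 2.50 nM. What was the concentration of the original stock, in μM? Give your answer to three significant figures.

3.00 μM

Step 1: 3-fold → factor 3
Step 2: 250 μL + 3750 μL = 4000 μL total → factor 4000/250 = 16
Step 3: 25 μL brought to 625 μL → factor 625/25 = 25
Overall dilution factor = 3 × 16 × 25 = 1200
Stock = 2.50 nM × 1200 = 3000 nM = 3.00 μM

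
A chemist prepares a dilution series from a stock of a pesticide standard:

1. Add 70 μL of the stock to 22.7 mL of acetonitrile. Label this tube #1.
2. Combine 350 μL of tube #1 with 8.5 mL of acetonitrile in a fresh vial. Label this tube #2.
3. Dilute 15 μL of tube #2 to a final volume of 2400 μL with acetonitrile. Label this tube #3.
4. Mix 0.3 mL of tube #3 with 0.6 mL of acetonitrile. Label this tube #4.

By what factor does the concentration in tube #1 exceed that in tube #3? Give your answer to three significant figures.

Step 1: 70 μL + 22.7 mL = 22770 μL total → factor 22770/70 = 325.29
Step 2: 350 μL + 8.5 mL = 8850 μL total → factor 8850/350 = 25.286
Step 3: 15 μL brought to 2400 μL → factor 2400/15 = 160
Dilution factor to tube #1 = 325.29; to tube #3 = 1.316 × 10^6
[tube #1]/[tube #3] = (factor to tube #3)/(factor to tube #1) = 1.316 × 10^6/325.29 = 4.05 × 10^3

4.05 × 10^3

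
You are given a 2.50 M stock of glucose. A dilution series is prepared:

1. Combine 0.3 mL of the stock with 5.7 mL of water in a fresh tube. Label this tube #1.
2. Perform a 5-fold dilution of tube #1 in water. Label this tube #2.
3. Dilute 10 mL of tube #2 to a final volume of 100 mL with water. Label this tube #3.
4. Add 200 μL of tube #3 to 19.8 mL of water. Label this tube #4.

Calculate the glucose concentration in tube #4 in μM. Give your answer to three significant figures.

Step 1: 0.3 mL + 5.7 mL = 6 mL total → factor 6/0.3 = 20
Step 2: 5-fold → factor 5
Step 3: 10 mL brought to 100 mL → factor 100/10 = 10
Step 4: 200 μL + 19.8 mL = 20000 μL total → factor 20000/200 = 100
Dilution factor through tube #4 = 20 × 5 × 10 × 100 = 1 × 10^5
[tube #4] = 2.50 M / 1 × 10^5 = 2.500 × 10^-5 M = 25.0 μM

25.0 μM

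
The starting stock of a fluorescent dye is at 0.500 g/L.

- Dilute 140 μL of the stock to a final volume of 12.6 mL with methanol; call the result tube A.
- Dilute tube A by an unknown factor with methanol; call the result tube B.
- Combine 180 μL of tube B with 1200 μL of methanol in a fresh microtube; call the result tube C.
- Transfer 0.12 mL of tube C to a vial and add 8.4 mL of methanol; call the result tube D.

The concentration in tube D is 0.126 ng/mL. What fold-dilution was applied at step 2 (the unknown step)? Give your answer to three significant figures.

Step 1: 140 μL brought to 12.6 mL → factor 12600/140 = 90
Step 2: unknown factor x
Step 3: 180 μL + 1200 μL = 1380 μL total → factor 1380/180 = 7.6667
Step 4: 0.12 mL + 8.4 mL = 8.52 mL total → factor 8.52/0.12 = 71
Product of known-step factors = 48990
Overall factor = 0.500 g/L / (0.126 ng/mL) = 3.9683 × 10^6
x = 3.9683 × 10^6 / 48990 = 81.0

81.0-fold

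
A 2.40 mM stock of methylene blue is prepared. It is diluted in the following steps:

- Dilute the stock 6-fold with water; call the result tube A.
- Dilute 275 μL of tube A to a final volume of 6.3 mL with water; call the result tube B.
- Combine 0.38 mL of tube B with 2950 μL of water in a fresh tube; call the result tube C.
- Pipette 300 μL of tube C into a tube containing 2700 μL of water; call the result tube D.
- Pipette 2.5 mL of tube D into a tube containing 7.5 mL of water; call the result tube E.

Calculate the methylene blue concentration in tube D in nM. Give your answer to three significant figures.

199 nM

Step 1: 6-fold → factor 6
Step 2: 275 μL brought to 6.3 mL → factor 6300/275 = 22.909
Step 3: 0.38 mL + 2950 μL = 3.33 mL total → factor 3.33/0.38 = 8.7632
Step 4: 300 μL + 2700 μL = 3000 μL total → factor 3000/300 = 10
Dilution factor through tube D = 6 × 22.909 × 8.7632 × 10 = 12045
[tube D] = 2.40 mM / 12045 = 0.0001992 mM = 199 nM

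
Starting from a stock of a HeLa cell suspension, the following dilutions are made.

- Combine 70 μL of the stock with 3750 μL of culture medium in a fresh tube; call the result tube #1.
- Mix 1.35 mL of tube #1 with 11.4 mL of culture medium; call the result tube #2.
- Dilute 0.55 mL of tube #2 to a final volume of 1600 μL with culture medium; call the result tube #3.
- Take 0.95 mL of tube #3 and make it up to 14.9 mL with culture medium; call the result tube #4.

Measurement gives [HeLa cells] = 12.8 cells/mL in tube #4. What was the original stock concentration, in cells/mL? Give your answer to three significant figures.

3.01 × 10^5 cells/mL

Step 1: 70 μL + 3750 μL = 3820 μL total → factor 3820/70 = 54.571
Step 2: 1.35 mL + 11.4 mL = 12.75 mL total → factor 12.75/1.35 = 9.4444
Step 3: 0.55 mL brought to 1600 μL → factor 1.6/0.55 = 2.9091
Step 4: 0.95 mL brought to 14.9 mL → factor 14.9/0.95 = 15.684
Overall dilution factor = 54.571 × 9.4444 × 2.9091 × 15.684 = 23516
Stock = 12.8 cells/mL × 23516 = 3.01 × 10^5 cells/mL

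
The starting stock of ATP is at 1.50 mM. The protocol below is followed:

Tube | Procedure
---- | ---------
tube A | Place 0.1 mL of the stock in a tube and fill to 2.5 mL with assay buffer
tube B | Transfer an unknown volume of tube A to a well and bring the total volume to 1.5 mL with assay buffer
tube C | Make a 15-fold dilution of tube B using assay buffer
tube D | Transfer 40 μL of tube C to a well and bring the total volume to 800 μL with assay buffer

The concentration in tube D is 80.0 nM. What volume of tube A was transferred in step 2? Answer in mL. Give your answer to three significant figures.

Step 1: 0.1 mL brought to 2.5 mL → factor 2.5/0.1 = 25
Step 2: v brought to 1.5 mL → factor = 1.5 mL/v
Step 3: 15-fold → factor 15
Step 4: 40 μL brought to 800 μL → factor 800/40 = 20
Product of known-step factors = 7500
Overall factor = 1.50 mM / (80.0 nM) = 18750
Step-2 factor = 18750 / 7500 = 2.5
v = 1.5 mL / 2.5 = 0.600 mL

0.600 mL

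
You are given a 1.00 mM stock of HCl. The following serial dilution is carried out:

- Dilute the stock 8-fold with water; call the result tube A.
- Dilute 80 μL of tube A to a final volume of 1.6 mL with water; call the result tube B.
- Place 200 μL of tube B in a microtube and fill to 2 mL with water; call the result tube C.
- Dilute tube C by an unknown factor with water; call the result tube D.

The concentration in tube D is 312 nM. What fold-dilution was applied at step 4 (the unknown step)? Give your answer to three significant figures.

2.00-fold

Step 1: 8-fold → factor 8
Step 2: 80 μL brought to 1.6 mL → factor 1600/80 = 20
Step 3: 200 μL brought to 2 mL → factor 2000/200 = 10
Step 4: unknown factor x
Product of known-step factors = 1600
Overall factor = 1.00 mM / (312 nM) = 3205.1
x = 3205.1 / 1600 = 2.00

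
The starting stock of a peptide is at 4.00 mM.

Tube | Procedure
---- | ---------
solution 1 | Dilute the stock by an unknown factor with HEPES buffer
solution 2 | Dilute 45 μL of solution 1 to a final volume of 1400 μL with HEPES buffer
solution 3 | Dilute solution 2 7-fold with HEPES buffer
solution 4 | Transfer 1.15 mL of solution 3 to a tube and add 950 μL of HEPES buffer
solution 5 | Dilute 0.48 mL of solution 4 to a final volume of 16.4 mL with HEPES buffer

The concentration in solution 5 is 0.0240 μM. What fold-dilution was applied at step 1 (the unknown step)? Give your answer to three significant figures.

Step 1: unknown factor x
Step 2: 45 μL brought to 1400 μL → factor 1400/45 = 31.111
Step 3: 7-fold → factor 7
Step 4: 1.15 mL + 950 μL = 2.1 mL total → factor 2.1/1.15 = 1.8261
Step 5: 0.48 mL brought to 16.4 mL → factor 16.4/0.48 = 34.167
Product of known-step factors = 13587
Overall factor = 4.00 mM / (0.0240 μM) = 1.6667 × 10^5
x = 1.6667 × 10^5 / 13587 = 12.3

12.3-fold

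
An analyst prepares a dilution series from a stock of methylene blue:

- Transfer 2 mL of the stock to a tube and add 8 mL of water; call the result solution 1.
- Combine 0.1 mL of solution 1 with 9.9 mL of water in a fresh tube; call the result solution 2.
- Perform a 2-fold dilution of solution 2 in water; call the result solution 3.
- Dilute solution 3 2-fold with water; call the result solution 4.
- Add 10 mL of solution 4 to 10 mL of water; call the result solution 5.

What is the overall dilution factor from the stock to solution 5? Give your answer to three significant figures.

Step 1: 2 mL + 8 mL = 10 mL total → factor 10/2 = 5
Step 2: 0.1 mL + 9.9 mL = 10 mL total → factor 10/0.1 = 100
Step 3: 2-fold → factor 2
Step 4: 2-fold → factor 2
Step 5: 10 mL + 10 mL = 20 mL total → factor 20/10 = 2
Overall dilution factor = 5 × 100 × 2 × 2 × 2 = 4000

4.00 × 10^3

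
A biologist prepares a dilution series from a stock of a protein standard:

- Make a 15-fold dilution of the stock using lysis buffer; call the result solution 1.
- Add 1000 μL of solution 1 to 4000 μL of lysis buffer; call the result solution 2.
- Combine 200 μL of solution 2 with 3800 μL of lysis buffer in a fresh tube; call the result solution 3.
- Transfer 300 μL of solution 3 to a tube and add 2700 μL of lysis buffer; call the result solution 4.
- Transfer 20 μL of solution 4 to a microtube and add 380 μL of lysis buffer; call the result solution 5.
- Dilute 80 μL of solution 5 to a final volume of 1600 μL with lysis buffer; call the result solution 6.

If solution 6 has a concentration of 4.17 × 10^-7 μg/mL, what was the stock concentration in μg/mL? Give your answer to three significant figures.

Step 1: 15-fold → factor 15
Step 2: 1000 μL + 4000 μL = 5000 μL total → factor 5000/1000 = 5
Step 3: 200 μL + 3800 μL = 4000 μL total → factor 4000/200 = 20
Step 4: 300 μL + 2700 μL = 3000 μL total → factor 3000/300 = 10
Step 5: 20 μL + 380 μL = 400 μL total → factor 400/20 = 20
Step 6: 80 μL brought to 1600 μL → factor 1600/80 = 20
Overall dilution factor = 15 × 5 × 20 × 10 × 20 × 20 = 6 × 10^6
Stock = 4.17 × 10^-7 μg/mL × 6 × 10^6 = 2.50 μg/mL

2.50 μg/mL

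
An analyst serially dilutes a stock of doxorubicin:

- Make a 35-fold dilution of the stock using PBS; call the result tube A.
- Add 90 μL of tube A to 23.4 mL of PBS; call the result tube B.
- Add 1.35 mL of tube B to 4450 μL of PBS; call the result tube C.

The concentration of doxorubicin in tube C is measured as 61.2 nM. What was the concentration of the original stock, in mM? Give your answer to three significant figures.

2.40 mM

Step 1: 35-fold → factor 35
Step 2: 90 μL + 23.4 mL = 23490 μL total → factor 23490/90 = 261
Step 3: 1.35 mL + 4450 μL = 5.8 mL total → factor 5.8/1.35 = 4.2963
Overall dilution factor = 35 × 261 × 4.2963 = 39247
Stock = 61.2 nM × 39247 = 2.402 × 10^6 nM = 2.40 mM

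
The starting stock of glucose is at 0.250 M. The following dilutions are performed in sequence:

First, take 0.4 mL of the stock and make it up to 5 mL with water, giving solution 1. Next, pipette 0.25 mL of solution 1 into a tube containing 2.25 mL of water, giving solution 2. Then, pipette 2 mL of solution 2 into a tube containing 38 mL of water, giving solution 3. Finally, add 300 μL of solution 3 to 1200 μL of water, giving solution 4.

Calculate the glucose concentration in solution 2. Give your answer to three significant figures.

0.00200 M

Step 1: 0.4 mL brought to 5 mL → factor 5/0.4 = 12.5
Step 2: 0.25 mL + 2.25 mL = 2.5 mL total → factor 2.5/0.25 = 10
Dilution factor through solution 2 = 12.5 × 10 = 125
[solution 2] = 0.250 M / 125 = 0.00200 M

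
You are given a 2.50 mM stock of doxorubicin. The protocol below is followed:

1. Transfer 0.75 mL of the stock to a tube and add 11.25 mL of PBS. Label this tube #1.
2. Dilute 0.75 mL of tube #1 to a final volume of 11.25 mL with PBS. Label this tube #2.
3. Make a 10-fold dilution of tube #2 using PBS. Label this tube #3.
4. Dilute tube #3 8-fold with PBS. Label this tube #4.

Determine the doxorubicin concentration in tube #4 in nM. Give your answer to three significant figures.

Step 1: 0.75 mL + 11.25 mL = 12 mL total → factor 12/0.75 = 16
Step 2: 0.75 mL brought to 11.25 mL → factor 11.25/0.75 = 15
Step 3: 10-fold → factor 10
Step 4: 8-fold → factor 8
Overall dilution factor = 16 × 15 × 10 × 8 = 19200
Final = 2.50 mM / 19200 = 0.0001302 mM = 130 nM

130 nM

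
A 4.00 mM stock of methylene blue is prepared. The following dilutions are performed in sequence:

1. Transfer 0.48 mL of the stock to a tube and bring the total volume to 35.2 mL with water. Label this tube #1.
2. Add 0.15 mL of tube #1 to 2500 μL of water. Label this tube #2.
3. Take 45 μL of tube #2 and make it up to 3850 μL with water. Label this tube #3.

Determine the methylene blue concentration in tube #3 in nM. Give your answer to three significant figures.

36.1 nM

Step 1: 0.48 mL brought to 35.2 mL → factor 35.2/0.48 = 73.333
Step 2: 0.15 mL + 2500 μL = 2.65 mL total → factor 2.65/0.15 = 17.667
Step 3: 45 μL brought to 3850 μL → factor 3850/45 = 85.556
Overall dilution factor = 73.333 × 17.667 × 85.556 = 1.1084 × 10^5
Final = 4.00 mM / 1.1084 × 10^5 = 3.609 × 10^-5 mM = 36.1 nM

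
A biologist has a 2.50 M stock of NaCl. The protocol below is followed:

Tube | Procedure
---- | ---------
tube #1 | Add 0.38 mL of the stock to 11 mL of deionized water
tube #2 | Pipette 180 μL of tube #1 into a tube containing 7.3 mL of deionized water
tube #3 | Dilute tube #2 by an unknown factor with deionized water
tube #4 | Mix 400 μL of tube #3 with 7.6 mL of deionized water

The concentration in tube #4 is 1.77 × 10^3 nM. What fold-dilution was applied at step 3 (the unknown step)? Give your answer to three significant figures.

Step 1: 0.38 mL + 11 mL = 11.38 mL total → factor 11.38/0.38 = 29.947
Step 2: 180 μL + 7.3 mL = 7480 μL total → factor 7480/180 = 41.556
Step 3: unknown factor x
Step 4: 400 μL + 7.6 mL = 8000 μL total → factor 8000/400 = 20
Product of known-step factors = 24890
Overall factor = 2.50 M / (1.77 × 10^3 nM) = 1.4124 × 10^6
x = 1.4124 × 10^6 / 24890 = 56.7

56.7-fold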